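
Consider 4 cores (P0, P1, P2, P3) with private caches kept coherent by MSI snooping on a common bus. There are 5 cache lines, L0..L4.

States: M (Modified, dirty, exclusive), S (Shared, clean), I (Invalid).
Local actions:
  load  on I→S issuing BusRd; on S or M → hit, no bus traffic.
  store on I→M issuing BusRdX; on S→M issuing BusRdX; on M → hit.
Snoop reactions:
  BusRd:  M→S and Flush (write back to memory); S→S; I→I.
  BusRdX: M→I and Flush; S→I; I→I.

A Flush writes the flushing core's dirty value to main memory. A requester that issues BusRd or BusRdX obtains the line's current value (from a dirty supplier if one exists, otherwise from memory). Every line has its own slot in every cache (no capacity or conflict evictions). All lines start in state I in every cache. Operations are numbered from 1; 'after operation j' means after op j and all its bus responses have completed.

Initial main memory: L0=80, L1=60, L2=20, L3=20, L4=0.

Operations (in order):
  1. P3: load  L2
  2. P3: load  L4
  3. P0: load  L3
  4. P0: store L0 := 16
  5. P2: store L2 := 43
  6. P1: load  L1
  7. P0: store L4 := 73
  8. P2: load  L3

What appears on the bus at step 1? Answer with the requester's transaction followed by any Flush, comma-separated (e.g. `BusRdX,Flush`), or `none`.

step 1: P3: load  L2  ⟶  IIIS  (L2)  txn=BusRd  M[L2]=20
step 2: P3: load  L4  ⟶  IIIS  (L4)  txn=BusRd  M[L4]=0
step 3: P0: load  L3  ⟶  SIII  (L3)  txn=BusRd  M[L3]=20
step 4: P0: store L0 := 16  ⟶  MIII  (L0)  txn=BusRdX  M[L0]=80
step 5: P2: store L2 := 43  ⟶  IIMI  (L2)  txn=BusRdX  M[L2]=20
step 6: P1: load  L1  ⟶  ISII  (L1)  txn=BusRd  M[L1]=60
step 7: P0: store L4 := 73  ⟶  MIII  (L4)  txn=BusRdX  M[L4]=0
step 8: P2: load  L3  ⟶  SISI  (L3)  txn=BusRd  M[L3]=20

bus = BusRd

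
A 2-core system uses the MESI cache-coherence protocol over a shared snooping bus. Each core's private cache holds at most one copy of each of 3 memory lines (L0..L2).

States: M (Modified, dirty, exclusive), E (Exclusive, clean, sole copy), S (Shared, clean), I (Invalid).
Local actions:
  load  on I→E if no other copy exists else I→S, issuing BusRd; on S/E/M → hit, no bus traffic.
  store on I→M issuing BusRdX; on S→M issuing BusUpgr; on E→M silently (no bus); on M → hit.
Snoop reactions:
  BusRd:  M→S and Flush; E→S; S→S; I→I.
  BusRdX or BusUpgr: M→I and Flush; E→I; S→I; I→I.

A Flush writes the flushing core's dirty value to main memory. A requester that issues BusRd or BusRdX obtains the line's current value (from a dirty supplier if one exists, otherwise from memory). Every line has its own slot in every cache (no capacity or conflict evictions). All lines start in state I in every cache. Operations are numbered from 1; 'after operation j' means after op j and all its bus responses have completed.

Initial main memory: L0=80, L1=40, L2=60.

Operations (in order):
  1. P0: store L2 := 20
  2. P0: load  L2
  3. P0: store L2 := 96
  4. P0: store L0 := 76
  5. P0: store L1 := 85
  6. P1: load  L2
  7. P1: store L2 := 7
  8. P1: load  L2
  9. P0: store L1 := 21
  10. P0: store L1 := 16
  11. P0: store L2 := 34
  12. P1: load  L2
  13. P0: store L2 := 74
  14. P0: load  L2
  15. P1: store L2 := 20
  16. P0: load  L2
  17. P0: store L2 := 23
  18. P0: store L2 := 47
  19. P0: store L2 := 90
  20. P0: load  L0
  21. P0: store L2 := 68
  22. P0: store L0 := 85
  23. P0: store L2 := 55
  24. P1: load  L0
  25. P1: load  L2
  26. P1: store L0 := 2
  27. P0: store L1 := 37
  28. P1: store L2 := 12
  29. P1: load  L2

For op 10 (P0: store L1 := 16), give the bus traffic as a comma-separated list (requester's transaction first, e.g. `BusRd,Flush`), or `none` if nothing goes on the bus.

step 1: P0: store L2 := 20  ⟶  MI  (L2)  txn=BusRdX  M[L2]=60
step 2: P0: load  L2  ⟶  MI  (L2)  txn=∅  M[L2]=60
step 3: P0: store L2 := 96  ⟶  MI  (L2)  txn=∅  M[L2]=60
step 4: P0: store L0 := 76  ⟶  MI  (L0)  txn=BusRdX  M[L0]=80
step 5: P0: store L1 := 85  ⟶  MI  (L1)  txn=BusRdX  M[L1]=40
step 6: P1: load  L2  ⟶  SS  (L2)  txn=BusRd+Flush  M[L2]=96
step 7: P1: store L2 := 7  ⟶  IM  (L2)  txn=BusUpgr  M[L2]=96
step 8: P1: load  L2  ⟶  IM  (L2)  txn=∅  M[L2]=96
step 9: P0: store L1 := 21  ⟶  MI  (L1)  txn=∅  M[L1]=40
step 10: P0: store L1 := 16  ⟶  MI  (L1)  txn=∅  M[L1]=40
step 11: P0: store L2 := 34  ⟶  MI  (L2)  txn=BusRdX+Flush  M[L2]=7
step 12: P1: load  L2  ⟶  SS  (L2)  txn=BusRd+Flush  M[L2]=34
step 13: P0: store L2 := 74  ⟶  MI  (L2)  txn=BusUpgr  M[L2]=34
step 14: P0: load  L2  ⟶  MI  (L2)  txn=∅  M[L2]=34
step 15: P1: store L2 := 20  ⟶  IM  (L2)  txn=BusRdX+Flush  M[L2]=74
step 16: P0: load  L2  ⟶  SS  (L2)  txn=BusRd+Flush  M[L2]=20
step 17: P0: store L2 := 23  ⟶  MI  (L2)  txn=BusUpgr  M[L2]=20
step 18: P0: store L2 := 47  ⟶  MI  (L2)  txn=∅  M[L2]=20
step 19: P0: store L2 := 90  ⟶  MI  (L2)  txn=∅  M[L2]=20
step 20: P0: load  L0  ⟶  MI  (L0)  txn=∅  M[L0]=80
step 21: P0: store L2 := 68  ⟶  MI  (L2)  txn=∅  M[L2]=20
step 22: P0: store L0 := 85  ⟶  MI  (L0)  txn=∅  M[L0]=80
step 23: P0: store L2 := 55  ⟶  MI  (L2)  txn=∅  M[L2]=20
step 24: P1: load  L0  ⟶  SS  (L0)  txn=BusRd+Flush  M[L0]=85
step 25: P1: load  L2  ⟶  SS  (L2)  txn=BusRd+Flush  M[L2]=55
step 26: P1: store L0 := 2  ⟶  IM  (L0)  txn=BusUpgr  M[L0]=85
step 27: P0: store L1 := 37  ⟶  MI  (L1)  txn=∅  M[L1]=40
step 28: P1: store L2 := 12  ⟶  IM  (L2)  txn=BusUpgr  M[L2]=55
step 29: P1: load  L2  ⟶  IM  (L2)  txn=∅  M[L2]=55

bus = none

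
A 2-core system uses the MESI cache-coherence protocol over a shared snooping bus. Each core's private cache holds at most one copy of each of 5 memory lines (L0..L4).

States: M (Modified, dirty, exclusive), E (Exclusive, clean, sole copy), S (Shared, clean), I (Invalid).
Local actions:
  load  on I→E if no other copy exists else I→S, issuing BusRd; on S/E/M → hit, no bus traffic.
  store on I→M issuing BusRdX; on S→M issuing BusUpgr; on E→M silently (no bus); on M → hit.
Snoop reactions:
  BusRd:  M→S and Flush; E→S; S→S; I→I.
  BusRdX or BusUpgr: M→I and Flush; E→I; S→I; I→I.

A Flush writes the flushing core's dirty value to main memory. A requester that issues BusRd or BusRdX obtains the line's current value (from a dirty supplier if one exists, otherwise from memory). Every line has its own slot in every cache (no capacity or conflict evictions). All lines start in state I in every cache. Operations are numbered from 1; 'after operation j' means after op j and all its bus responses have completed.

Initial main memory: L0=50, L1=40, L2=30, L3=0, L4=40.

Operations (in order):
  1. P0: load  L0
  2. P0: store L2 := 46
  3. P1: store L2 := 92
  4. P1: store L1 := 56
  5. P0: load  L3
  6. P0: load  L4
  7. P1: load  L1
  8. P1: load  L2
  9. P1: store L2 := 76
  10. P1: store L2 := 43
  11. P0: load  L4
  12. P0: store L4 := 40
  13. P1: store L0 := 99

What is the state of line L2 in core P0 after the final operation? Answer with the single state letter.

[1] P0: load  L0 | P0:E(50), P1:I | bus: BusRd
[2] P0: store L2 := 46 | P0:M(46), P1:I | bus: BusRdX
[3] P1: store L2 := 92 | P0:I, P1:M(92) | bus: BusRdX,Flush
[4] P1: store L1 := 56 | P0:I, P1:M(56) | bus: BusRdX
[5] P0: load  L3 | P0:E(0), P1:I | bus: BusRd
[6] P0: load  L4 | P0:E(40), P1:I | bus: BusRd
[7] P1: load  L1 | P0:I, P1:M(56) | bus: none
[8] P1: load  L2 | P0:I, P1:M(92) | bus: none
[9] P1: store L2 := 76 | P0:I, P1:M(76) | bus: none
[10] P1: store L2 := 43 | P0:I, P1:M(43) | bus: none
[11] P0: load  L4 | P0:E(40), P1:I | bus: none
[12] P0: store L4 := 40 | P0:M(40), P1:I | bus: none
[13] P1: store L0 := 99 | P0:I, P1:M(99) | bus: BusRdX

state = I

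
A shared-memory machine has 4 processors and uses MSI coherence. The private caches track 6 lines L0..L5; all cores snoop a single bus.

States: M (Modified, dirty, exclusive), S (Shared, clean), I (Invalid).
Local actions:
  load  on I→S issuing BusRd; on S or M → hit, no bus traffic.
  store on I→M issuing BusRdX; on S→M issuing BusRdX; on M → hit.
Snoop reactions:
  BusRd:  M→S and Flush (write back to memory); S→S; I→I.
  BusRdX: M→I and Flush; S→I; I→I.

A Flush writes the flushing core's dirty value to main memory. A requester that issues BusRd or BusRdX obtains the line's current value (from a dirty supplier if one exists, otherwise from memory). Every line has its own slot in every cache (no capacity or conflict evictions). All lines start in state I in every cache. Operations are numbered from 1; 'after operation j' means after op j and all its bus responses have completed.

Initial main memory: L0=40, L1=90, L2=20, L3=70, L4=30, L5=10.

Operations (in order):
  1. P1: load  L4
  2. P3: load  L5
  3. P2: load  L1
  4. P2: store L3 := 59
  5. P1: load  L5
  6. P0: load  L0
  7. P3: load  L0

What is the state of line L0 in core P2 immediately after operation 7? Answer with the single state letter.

[1] P1: load  L4 | P0:I, P1:S(30), P2:I, P3:I | bus: BusRd
[2] P3: load  L5 | P0:I, P1:I, P2:I, P3:S(10) | bus: BusRd
[3] P2: load  L1 | P0:I, P1:I, P2:S(90), P3:I | bus: BusRd
[4] P2: store L3 := 59 | P0:I, P1:I, P2:M(59), P3:I | bus: BusRdX
[5] P1: load  L5 | P0:I, P1:S(10), P2:I, P3:S(10) | bus: BusRd
[6] P0: load  L0 | P0:S(40), P1:I, P2:I, P3:I | bus: BusRd
[7] P3: load  L0 | P0:S(40), P1:I, P2:I, P3:S(40) | bus: BusRd

state = I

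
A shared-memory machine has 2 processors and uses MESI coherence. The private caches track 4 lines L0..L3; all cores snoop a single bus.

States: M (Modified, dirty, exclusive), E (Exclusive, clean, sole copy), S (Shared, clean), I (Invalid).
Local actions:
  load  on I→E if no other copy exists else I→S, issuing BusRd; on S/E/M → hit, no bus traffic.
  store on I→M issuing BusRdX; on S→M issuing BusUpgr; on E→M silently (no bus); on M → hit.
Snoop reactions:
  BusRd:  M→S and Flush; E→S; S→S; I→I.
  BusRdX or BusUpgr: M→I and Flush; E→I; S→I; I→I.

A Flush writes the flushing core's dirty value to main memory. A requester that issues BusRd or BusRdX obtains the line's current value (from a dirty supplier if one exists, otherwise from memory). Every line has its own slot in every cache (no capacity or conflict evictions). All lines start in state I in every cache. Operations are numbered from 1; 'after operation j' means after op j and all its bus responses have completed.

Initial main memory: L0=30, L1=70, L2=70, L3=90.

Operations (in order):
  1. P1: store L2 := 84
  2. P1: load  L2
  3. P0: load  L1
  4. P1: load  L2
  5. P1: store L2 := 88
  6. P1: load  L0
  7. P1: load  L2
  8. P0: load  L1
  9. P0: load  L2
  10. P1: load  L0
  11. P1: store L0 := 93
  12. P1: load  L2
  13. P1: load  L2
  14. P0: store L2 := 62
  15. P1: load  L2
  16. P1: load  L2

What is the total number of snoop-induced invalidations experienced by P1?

  op1 P1: store L2 := 84 → I/M on L2; bus BusRdX; mem=70
  op2 P1: load  L2 → I/M on L2; bus (none); mem=70
  op3 P0: load  L1 → E/I on L1; bus BusRd; mem=70
  op4 P1: load  L2 → I/M on L2; bus (none); mem=70
  op5 P1: store L2 := 88 → I/M on L2; bus (none); mem=70
  op6 P1: load  L0 → I/E on L0; bus BusRd; mem=30
  op7 P1: load  L2 → I/M on L2; bus (none); mem=70
  op8 P0: load  L1 → E/I on L1; bus (none); mem=70
  op9 P0: load  L2 → S/S on L2; bus BusRd Flush; mem=88
  op10 P1: load  L0 → I/E on L0; bus (none); mem=30
  op11 P1: store L0 := 93 → I/M on L0; bus (none); mem=30
  op12 P1: load  L2 → S/S on L2; bus (none); mem=88
  op13 P1: load  L2 → S/S on L2; bus (none); mem=88
  op14 P0: store L2 := 62 → M/I on L2; bus BusUpgr; mem=88
  op15 P1: load  L2 → S/S on L2; bus BusRd Flush; mem=62
  op16 P1: load  L2 → S/S on L2; bus (none); mem=62

invalidations = 1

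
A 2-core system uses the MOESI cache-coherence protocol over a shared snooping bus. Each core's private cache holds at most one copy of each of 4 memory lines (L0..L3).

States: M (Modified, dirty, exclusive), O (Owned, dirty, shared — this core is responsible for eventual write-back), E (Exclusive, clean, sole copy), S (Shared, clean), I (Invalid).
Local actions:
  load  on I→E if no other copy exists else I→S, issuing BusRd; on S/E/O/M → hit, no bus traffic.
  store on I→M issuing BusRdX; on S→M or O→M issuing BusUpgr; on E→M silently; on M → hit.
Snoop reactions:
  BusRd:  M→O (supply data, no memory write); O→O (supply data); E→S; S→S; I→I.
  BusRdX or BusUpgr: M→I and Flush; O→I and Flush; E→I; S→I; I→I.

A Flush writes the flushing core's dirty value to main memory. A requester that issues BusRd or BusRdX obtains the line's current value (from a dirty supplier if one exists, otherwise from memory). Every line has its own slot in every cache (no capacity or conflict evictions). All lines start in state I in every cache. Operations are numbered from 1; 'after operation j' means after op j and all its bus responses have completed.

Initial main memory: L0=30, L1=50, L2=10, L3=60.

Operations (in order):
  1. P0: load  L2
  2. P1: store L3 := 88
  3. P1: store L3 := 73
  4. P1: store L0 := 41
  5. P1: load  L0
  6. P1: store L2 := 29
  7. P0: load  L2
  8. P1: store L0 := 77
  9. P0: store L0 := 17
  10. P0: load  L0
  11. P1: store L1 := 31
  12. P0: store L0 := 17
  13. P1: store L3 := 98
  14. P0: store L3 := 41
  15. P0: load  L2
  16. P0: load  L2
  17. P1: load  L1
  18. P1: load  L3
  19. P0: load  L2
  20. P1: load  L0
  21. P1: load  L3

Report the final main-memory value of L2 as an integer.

  op1 P0: load  L2 → E/I on L2; bus BusRd; mem=10
  op2 P1: store L3 := 88 → I/M on L3; bus BusRdX; mem=60
  op3 P1: store L3 := 73 → I/M on L3; bus (none); mem=60
  op4 P1: store L0 := 41 → I/M on L0; bus BusRdX; mem=30
  op5 P1: load  L0 → I/M on L0; bus (none); mem=30
  op6 P1: store L2 := 29 → I/M on L2; bus BusRdX; mem=10
  op7 P0: load  L2 → S/O on L2; bus BusRd; mem=10
  op8 P1: store L0 := 77 → I/M on L0; bus (none); mem=30
  op9 P0: store L0 := 17 → M/I on L0; bus BusRdX Flush; mem=77
  op10 P0: load  L0 → M/I on L0; bus (none); mem=77
  op11 P1: store L1 := 31 → I/M on L1; bus BusRdX; mem=50
  op12 P0: store L0 := 17 → M/I on L0; bus (none); mem=77
  op13 P1: store L3 := 98 → I/M on L3; bus (none); mem=60
  op14 P0: store L3 := 41 → M/I on L3; bus BusRdX Flush; mem=98
  op15 P0: load  L2 → S/O on L2; bus (none); mem=10
  op16 P0: load  L2 → S/O on L2; bus (none); mem=10
  op17 P1: load  L1 → I/M on L1; bus (none); mem=50
  op18 P1: load  L3 → O/S on L3; bus BusRd; mem=98
  op19 P0: load  L2 → S/O on L2; bus (none); mem=10
  op20 P1: load  L0 → O/S on L0; bus BusRd; mem=77
  op21 P1: load  L3 → O/S on L3; bus (none); mem=98

memory[L2] = 10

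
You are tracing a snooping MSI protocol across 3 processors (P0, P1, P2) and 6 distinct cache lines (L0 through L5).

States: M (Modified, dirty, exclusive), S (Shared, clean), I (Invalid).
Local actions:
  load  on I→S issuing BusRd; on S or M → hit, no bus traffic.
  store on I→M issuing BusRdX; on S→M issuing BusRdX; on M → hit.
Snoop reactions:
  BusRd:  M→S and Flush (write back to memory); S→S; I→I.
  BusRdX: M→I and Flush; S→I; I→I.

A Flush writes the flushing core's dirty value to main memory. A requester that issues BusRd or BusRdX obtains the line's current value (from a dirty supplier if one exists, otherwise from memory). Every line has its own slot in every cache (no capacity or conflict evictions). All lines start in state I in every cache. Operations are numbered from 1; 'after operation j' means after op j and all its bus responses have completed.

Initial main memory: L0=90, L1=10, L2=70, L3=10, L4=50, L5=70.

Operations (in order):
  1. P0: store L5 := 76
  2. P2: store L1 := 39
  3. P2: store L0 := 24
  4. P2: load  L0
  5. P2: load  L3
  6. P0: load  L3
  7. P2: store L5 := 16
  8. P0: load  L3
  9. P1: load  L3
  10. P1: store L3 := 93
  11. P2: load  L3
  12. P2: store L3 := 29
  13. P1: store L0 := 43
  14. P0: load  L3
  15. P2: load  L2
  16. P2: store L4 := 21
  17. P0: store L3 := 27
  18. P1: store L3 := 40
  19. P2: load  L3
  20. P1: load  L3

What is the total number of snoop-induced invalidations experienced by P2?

1. P0: store L5 := 76  bus=[BusRdX]  L5: P0=M P1=I P2=I  mem[L5]=70
2. P2: store L1 := 39  bus=[BusRdX]  L1: P0=I P1=I P2=M  mem[L1]=10
3. P2: store L0 := 24  bus=[BusRdX]  L0: P0=I P1=I P2=M  mem[L0]=90
4. P2: load  L0  bus=[-]  L0: P0=I P1=I P2=M  mem[L0]=90
5. P2: load  L3  bus=[BusRd]  L3: P0=I P1=I P2=S  mem[L3]=10
6. P0: load  L3  bus=[BusRd]  L3: P0=S P1=I P2=S  mem[L3]=10
7. P2: store L5 := 16  bus=[BusRdX,Flush]  L5: P0=I P1=I P2=M  mem[L5]=76
8. P0: load  L3  bus=[-]  L3: P0=S P1=I P2=S  mem[L3]=10
9. P1: load  L3  bus=[BusRd]  L3: P0=S P1=S P2=S  mem[L3]=10
10. P1: store L3 := 93  bus=[BusRdX]  L3: P0=I P1=M P2=I  mem[L3]=10
11. P2: load  L3  bus=[BusRd,Flush]  L3: P0=I P1=S P2=S  mem[L3]=93
12. P2: store L3 := 29  bus=[BusRdX]  L3: P0=I P1=I P2=M  mem[L3]=93
13. P1: store L0 := 43  bus=[BusRdX,Flush]  L0: P0=I P1=M P2=I  mem[L0]=24
14. P0: load  L3  bus=[BusRd,Flush]  L3: P0=S P1=I P2=S  mem[L3]=29
15. P2: load  L2  bus=[BusRd]  L2: P0=I P1=I P2=S  mem[L2]=70
16. P2: store L4 := 21  bus=[BusRdX]  L4: P0=I P1=I P2=M  mem[L4]=50
17. P0: store L3 := 27  bus=[BusRdX]  L3: P0=M P1=I P2=I  mem[L3]=29
18. P1: store L3 := 40  bus=[BusRdX,Flush]  L3: P0=I P1=M P2=I  mem[L3]=27
19. P2: load  L3  bus=[BusRd,Flush]  L3: P0=I P1=S P2=S  mem[L3]=40
20. P1: load  L3  bus=[-]  L3: P0=I P1=S P2=S  mem[L3]=40

invalidations = 3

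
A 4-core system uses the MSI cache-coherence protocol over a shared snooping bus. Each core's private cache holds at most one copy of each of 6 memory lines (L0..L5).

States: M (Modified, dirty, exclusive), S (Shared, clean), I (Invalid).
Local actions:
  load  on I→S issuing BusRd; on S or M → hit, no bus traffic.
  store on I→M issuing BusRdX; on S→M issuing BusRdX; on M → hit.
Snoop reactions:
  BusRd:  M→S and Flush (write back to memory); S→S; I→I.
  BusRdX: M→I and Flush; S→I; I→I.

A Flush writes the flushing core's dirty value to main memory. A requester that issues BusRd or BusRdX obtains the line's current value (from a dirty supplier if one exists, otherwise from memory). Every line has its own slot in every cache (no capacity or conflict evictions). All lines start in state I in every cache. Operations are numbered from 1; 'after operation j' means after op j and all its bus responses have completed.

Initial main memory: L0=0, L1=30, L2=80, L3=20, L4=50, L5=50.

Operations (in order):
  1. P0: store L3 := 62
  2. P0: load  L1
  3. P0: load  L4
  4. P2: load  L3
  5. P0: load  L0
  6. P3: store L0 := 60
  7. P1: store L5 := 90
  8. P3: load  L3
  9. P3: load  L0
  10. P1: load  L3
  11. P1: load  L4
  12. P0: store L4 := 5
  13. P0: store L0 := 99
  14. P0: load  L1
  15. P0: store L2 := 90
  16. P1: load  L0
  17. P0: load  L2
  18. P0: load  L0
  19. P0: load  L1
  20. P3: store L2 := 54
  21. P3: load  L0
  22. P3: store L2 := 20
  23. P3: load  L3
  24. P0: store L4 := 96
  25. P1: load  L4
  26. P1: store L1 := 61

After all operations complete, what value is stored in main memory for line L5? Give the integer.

step 1: P0: store L3 := 62  ⟶  MIII  (L3)  txn=BusRdX  M[L3]=20
step 2: P0: load  L1  ⟶  SIII  (L1)  txn=BusRd  M[L1]=30
step 3: P0: load  L4  ⟶  SIII  (L4)  txn=BusRd  M[L4]=50
step 4: P2: load  L3  ⟶  SISI  (L3)  txn=BusRd+Flush  M[L3]=62
step 5: P0: load  L0  ⟶  SIII  (L0)  txn=BusRd  M[L0]=0
step 6: P3: store L0 := 60  ⟶  IIIM  (L0)  txn=BusRdX  M[L0]=0
step 7: P1: store L5 := 90  ⟶  IMII  (L5)  txn=BusRdX  M[L5]=50
step 8: P3: load  L3  ⟶  SISS  (L3)  txn=BusRd  M[L3]=62
step 9: P3: load  L0  ⟶  IIIM  (L0)  txn=∅  M[L0]=0
step 10: P1: load  L3  ⟶  SSSS  (L3)  txn=BusRd  M[L3]=62
step 11: P1: load  L4  ⟶  SSII  (L4)  txn=BusRd  M[L4]=50
step 12: P0: store L4 := 5  ⟶  MIII  (L4)  txn=BusRdX  M[L4]=50
step 13: P0: store L0 := 99  ⟶  MIII  (L0)  txn=BusRdX+Flush  M[L0]=60
step 14: P0: load  L1  ⟶  SIII  (L1)  txn=∅  M[L1]=30
step 15: P0: store L2 := 90  ⟶  MIII  (L2)  txn=BusRdX  M[L2]=80
step 16: P1: load  L0  ⟶  SSII  (L0)  txn=BusRd+Flush  M[L0]=99
step 17: P0: load  L2  ⟶  MIII  (L2)  txn=∅  M[L2]=80
step 18: P0: load  L0  ⟶  SSII  (L0)  txn=∅  M[L0]=99
step 19: P0: load  L1  ⟶  SIII  (L1)  txn=∅  M[L1]=30
step 20: P3: store L2 := 54  ⟶  IIIM  (L2)  txn=BusRdX+Flush  M[L2]=90
step 21: P3: load  L0  ⟶  SSIS  (L0)  txn=BusRd  M[L0]=99
step 22: P3: store L2 := 20  ⟶  IIIM  (L2)  txn=∅  M[L2]=90
step 23: P3: load  L3  ⟶  SSSS  (L3)  txn=∅  M[L3]=62
step 24: P0: store L4 := 96  ⟶  MIII  (L4)  txn=∅  M[L4]=50
step 25: P1: load  L4  ⟶  SSII  (L4)  txn=BusRd+Flush  M[L4]=96
step 26: P1: store L1 := 61  ⟶  IMII  (L1)  txn=BusRdX  M[L1]=30

memory[L5] = 50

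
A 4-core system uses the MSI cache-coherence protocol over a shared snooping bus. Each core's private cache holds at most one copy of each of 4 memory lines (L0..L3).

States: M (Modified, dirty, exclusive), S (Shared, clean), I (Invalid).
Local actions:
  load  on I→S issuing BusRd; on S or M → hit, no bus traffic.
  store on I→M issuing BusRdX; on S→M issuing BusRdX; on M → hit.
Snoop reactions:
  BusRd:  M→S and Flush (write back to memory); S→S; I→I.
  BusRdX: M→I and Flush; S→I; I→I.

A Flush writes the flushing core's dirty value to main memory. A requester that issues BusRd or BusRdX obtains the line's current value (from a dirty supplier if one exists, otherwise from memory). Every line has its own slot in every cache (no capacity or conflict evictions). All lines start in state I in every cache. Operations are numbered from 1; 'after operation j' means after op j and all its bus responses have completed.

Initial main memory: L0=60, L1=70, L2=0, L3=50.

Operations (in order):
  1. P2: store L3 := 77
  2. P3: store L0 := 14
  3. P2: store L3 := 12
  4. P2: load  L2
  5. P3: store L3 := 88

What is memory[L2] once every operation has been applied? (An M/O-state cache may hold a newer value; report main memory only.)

  op1 P2: store L3 := 77 → I/I/M/I on L3; bus BusRdX; mem=50
  op2 P3: store L0 := 14 → I/I/I/M on L0; bus BusRdX; mem=60
  op3 P2: store L3 := 12 → I/I/M/I on L3; bus (none); mem=50
  op4 P2: load  L2 → I/I/S/I on L2; bus BusRd; mem=0
  op5 P3: store L3 := 88 → I/I/I/M on L3; bus BusRdX Flush; mem=12

memory[L2] = 0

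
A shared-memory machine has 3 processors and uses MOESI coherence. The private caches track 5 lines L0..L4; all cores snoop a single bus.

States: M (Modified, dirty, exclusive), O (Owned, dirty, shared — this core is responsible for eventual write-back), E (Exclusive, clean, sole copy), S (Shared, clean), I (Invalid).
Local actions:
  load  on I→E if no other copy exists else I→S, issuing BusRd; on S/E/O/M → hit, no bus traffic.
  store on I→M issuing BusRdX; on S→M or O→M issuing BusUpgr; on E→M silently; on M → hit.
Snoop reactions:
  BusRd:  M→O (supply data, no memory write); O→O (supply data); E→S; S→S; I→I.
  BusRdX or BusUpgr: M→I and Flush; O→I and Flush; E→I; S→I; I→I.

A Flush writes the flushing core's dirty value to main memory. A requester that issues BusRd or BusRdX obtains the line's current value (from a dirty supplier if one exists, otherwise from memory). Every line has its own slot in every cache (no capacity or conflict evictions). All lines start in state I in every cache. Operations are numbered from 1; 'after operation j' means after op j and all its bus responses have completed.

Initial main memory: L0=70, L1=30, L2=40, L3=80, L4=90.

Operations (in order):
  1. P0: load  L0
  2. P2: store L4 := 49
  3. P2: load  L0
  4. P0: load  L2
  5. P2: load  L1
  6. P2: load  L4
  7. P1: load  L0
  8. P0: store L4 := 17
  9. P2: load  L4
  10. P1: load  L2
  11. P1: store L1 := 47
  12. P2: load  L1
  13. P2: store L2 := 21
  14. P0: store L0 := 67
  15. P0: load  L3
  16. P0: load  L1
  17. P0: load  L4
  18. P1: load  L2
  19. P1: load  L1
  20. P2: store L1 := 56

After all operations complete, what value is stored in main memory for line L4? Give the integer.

memory[L4] = 49

  op1 P0: load  L0 → E/I/I on L0; bus BusRd; mem=70
  op2 P2: store L4 := 49 → I/I/M on L4; bus BusRdX; mem=90
  op3 P2: load  L0 → S/I/S on L0; bus BusRd; mem=70
  op4 P0: load  L2 → E/I/I on L2; bus BusRd; mem=40
  op5 P2: load  L1 → I/I/E on L1; bus BusRd; mem=30
  op6 P2: load  L4 → I/I/M on L4; bus (none); mem=90
  op7 P1: load  L0 → S/S/S on L0; bus BusRd; mem=70
  op8 P0: store L4 := 17 → M/I/I on L4; bus BusRdX Flush; mem=49
  op9 P2: load  L4 → O/I/S on L4; bus BusRd; mem=49
  op10 P1: load  L2 → S/S/I on L2; bus BusRd; mem=40
  op11 P1: store L1 := 47 → I/M/I on L1; bus BusRdX; mem=30
  op12 P2: load  L1 → I/O/S on L1; bus BusRd; mem=30
  op13 P2: store L2 := 21 → I/I/M on L2; bus BusRdX; mem=40
  op14 P0: store L0 := 67 → M/I/I on L0; bus BusUpgr; mem=70
  op15 P0: load  L3 → E/I/I on L3; bus BusRd; mem=80
  op16 P0: load  L1 → S/O/S on L1; bus BusRd; mem=30
  op17 P0: load  L4 → O/I/S on L4; bus (none); mem=49
  op18 P1: load  L2 → I/S/O on L2; bus BusRd; mem=40
  op19 P1: load  L1 → S/O/S on L1; bus (none); mem=30
  op20 P2: store L1 := 56 → I/I/M on L1; bus BusUpgr Flush; mem=47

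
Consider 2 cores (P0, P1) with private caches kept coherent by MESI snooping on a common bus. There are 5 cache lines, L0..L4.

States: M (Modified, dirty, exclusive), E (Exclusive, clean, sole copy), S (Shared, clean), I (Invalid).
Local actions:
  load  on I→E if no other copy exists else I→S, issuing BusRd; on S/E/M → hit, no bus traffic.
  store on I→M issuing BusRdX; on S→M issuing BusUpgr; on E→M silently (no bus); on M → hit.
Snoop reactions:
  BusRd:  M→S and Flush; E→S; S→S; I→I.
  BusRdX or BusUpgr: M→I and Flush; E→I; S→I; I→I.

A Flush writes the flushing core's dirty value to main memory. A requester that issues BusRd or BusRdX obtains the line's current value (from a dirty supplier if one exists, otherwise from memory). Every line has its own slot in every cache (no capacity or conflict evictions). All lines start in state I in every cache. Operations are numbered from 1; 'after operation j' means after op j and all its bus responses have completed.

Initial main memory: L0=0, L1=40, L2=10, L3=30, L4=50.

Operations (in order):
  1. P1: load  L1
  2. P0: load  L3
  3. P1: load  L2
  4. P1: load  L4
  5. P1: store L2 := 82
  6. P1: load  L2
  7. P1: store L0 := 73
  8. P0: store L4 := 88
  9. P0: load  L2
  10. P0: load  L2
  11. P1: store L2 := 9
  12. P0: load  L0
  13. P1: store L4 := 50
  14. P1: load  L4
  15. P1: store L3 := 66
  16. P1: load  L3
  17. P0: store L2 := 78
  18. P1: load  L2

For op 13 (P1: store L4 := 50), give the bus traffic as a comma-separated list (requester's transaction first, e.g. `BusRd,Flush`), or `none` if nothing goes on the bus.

bus = BusRdX,Flush

  op1 P1: load  L1 → I/E on L1; bus BusRd; mem=40
  op2 P0: load  L3 → E/I on L3; bus BusRd; mem=30
  op3 P1: load  L2 → I/E on L2; bus BusRd; mem=10
  op4 P1: load  L4 → I/E on L4; bus BusRd; mem=50
  op5 P1: store L2 := 82 → I/M on L2; bus (none); mem=10
  op6 P1: load  L2 → I/M on L2; bus (none); mem=10
  op7 P1: store L0 := 73 → I/M on L0; bus BusRdX; mem=0
  op8 P0: store L4 := 88 → M/I on L4; bus BusRdX; mem=50
  op9 P0: load  L2 → S/S on L2; bus BusRd Flush; mem=82
  op10 P0: load  L2 → S/S on L2; bus (none); mem=82
  op11 P1: store L2 := 9 → I/M on L2; bus BusUpgr; mem=82
  op12 P0: load  L0 → S/S on L0; bus BusRd Flush; mem=73
  op13 P1: store L4 := 50 → I/M on L4; bus BusRdX Flush; mem=88
  op14 P1: load  L4 → I/M on L4; bus (none); mem=88
  op15 P1: store L3 := 66 → I/M on L3; bus BusRdX; mem=30
  op16 P1: load  L3 → I/M on L3; bus (none); mem=30
  op17 P0: store L2 := 78 → M/I on L2; bus BusRdX Flush; mem=9
  op18 P1: load  L2 → S/S on L2; bus BusRd Flush; mem=78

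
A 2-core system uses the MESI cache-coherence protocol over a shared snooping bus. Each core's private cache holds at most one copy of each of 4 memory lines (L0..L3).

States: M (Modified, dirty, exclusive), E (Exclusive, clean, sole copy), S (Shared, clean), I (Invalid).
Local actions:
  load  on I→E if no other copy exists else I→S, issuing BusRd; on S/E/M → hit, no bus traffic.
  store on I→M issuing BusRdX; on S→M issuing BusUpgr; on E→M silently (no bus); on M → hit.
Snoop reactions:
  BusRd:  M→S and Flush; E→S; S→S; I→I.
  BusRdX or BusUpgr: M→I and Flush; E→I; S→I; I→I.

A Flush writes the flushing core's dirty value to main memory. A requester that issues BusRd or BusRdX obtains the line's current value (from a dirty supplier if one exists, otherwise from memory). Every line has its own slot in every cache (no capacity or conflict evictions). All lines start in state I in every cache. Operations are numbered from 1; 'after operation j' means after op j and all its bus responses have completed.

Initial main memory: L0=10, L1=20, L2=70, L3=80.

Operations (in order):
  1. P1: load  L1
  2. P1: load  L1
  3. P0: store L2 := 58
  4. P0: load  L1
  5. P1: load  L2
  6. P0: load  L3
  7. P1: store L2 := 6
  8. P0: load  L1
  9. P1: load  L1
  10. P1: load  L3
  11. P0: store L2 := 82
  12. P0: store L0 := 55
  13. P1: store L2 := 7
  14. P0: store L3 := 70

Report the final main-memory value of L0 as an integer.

1. P1: load  L1  bus=[BusRd]  L1: P0=I P1=E  mem[L1]=20
2. P1: load  L1  bus=[-]  L1: P0=I P1=E  mem[L1]=20
3. P0: store L2 := 58  bus=[BusRdX]  L2: P0=M P1=I  mem[L2]=70
4. P0: load  L1  bus=[BusRd]  L1: P0=S P1=S  mem[L1]=20
5. P1: load  L2  bus=[BusRd,Flush]  L2: P0=S P1=S  mem[L2]=58
6. P0: load  L3  bus=[BusRd]  L3: P0=E P1=I  mem[L3]=80
7. P1: store L2 := 6  bus=[BusUpgr]  L2: P0=I P1=M  mem[L2]=58
8. P0: load  L1  bus=[-]  L1: P0=S P1=S  mem[L1]=20
9. P1: load  L1  bus=[-]  L1: P0=S P1=S  mem[L1]=20
10. P1: load  L3  bus=[BusRd]  L3: P0=S P1=S  mem[L3]=80
11. P0: store L2 := 82  bus=[BusRdX,Flush]  L2: P0=M P1=I  mem[L2]=6
12. P0: store L0 := 55  bus=[BusRdX]  L0: P0=M P1=I  mem[L0]=10
13. P1: store L2 := 7  bus=[BusRdX,Flush]  L2: P0=I P1=M  mem[L2]=82
14. P0: store L3 := 70  bus=[BusUpgr]  L3: P0=M P1=I  mem[L3]=80

memory[L0] = 10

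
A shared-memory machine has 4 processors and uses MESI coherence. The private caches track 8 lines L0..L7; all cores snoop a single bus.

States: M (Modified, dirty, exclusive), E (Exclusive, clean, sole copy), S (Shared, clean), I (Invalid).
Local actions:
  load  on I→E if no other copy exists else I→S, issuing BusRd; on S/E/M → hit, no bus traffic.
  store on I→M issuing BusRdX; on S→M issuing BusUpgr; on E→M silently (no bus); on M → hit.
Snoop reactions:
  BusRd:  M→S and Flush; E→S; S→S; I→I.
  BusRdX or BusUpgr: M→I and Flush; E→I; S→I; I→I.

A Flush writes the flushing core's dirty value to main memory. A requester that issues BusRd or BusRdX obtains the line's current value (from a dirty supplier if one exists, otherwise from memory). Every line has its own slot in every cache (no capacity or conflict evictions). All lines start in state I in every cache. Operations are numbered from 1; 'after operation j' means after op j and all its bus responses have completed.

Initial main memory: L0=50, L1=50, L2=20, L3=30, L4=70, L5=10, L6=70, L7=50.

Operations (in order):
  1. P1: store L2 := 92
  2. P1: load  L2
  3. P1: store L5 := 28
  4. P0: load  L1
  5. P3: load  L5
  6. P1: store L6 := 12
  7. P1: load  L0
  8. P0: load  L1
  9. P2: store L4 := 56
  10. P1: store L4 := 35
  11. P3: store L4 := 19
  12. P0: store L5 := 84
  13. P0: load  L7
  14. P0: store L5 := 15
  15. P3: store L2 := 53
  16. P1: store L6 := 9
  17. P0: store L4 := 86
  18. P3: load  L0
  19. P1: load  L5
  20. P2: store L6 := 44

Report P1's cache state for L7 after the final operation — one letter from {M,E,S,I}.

state = I

[1] P1: store L2 := 92 | P0:I, P1:M(92), P2:I, P3:I | bus: BusRdX
[2] P1: load  L2 | P0:I, P1:M(92), P2:I, P3:I | bus: none
[3] P1: store L5 := 28 | P0:I, P1:M(28), P2:I, P3:I | bus: BusRdX
[4] P0: load  L1 | P0:E(50), P1:I, P2:I, P3:I | bus: BusRd
[5] P3: load  L5 | P0:I, P1:S(28), P2:I, P3:S(28) | bus: BusRd,Flush
[6] P1: store L6 := 12 | P0:I, P1:M(12), P2:I, P3:I | bus: BusRdX
[7] P1: load  L0 | P0:I, P1:E(50), P2:I, P3:I | bus: BusRd
[8] P0: load  L1 | P0:E(50), P1:I, P2:I, P3:I | bus: none
[9] P2: store L4 := 56 | P0:I, P1:I, P2:M(56), P3:I | bus: BusRdX
[10] P1: store L4 := 35 | P0:I, P1:M(35), P2:I, P3:I | bus: BusRdX,Flush
[11] P3: store L4 := 19 | P0:I, P1:I, P2:I, P3:M(19) | bus: BusRdX,Flush
[12] P0: store L5 := 84 | P0:M(84), P1:I, P2:I, P3:I | bus: BusRdX
[13] P0: load  L7 | P0:E(50), P1:I, P2:I, P3:I | bus: BusRd
[14] P0: store L5 := 15 | P0:M(15), P1:I, P2:I, P3:I | bus: none
[15] P3: store L2 := 53 | P0:I, P1:I, P2:I, P3:M(53) | bus: BusRdX,Flush
[16] P1: store L6 := 9 | P0:I, P1:M(9), P2:I, P3:I | bus: none
[17] P0: store L4 := 86 | P0:M(86), P1:I, P2:I, P3:I | bus: BusRdX,Flush
[18] P3: load  L0 | P0:I, P1:S(50), P2:I, P3:S(50) | bus: BusRd
[19] P1: load  L5 | P0:S(15), P1:S(15), P2:I, P3:I | bus: BusRd,Flush
[20] P2: store L6 := 44 | P0:I, P1:I, P2:M(44), P3:I | bus: BusRdX,Flush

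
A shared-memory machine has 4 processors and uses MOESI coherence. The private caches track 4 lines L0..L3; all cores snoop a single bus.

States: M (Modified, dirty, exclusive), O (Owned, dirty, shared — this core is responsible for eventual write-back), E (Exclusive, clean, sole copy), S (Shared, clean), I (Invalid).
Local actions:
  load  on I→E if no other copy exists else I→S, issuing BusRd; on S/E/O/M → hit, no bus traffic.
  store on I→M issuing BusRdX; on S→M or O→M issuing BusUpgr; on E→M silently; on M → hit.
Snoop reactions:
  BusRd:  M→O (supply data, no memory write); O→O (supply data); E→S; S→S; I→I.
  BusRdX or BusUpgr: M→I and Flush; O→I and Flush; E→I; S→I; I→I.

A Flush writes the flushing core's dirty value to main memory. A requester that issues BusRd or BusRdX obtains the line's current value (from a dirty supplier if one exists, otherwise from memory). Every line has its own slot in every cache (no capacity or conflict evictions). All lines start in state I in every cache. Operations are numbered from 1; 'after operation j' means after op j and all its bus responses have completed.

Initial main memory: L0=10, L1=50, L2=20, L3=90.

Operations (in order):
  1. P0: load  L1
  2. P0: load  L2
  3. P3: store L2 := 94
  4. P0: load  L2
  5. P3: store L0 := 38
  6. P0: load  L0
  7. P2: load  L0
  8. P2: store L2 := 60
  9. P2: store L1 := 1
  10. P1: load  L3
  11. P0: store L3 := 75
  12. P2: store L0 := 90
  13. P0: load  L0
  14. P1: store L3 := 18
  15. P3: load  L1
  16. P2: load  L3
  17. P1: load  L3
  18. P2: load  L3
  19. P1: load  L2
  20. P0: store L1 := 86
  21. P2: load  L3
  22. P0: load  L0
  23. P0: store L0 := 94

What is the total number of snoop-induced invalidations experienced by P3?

invalidations = 3

1. P0: load  L1  bus=[BusRd]  L1: P0=E P1=I P2=I P3=I  mem[L1]=50
2. P0: load  L2  bus=[BusRd]  L2: P0=E P1=I P2=I P3=I  mem[L2]=20
3. P3: store L2 := 94  bus=[BusRdX]  L2: P0=I P1=I P2=I P3=M  mem[L2]=20
4. P0: load  L2  bus=[BusRd]  L2: P0=S P1=I P2=I P3=O  mem[L2]=20
5. P3: store L0 := 38  bus=[BusRdX]  L0: P0=I P1=I P2=I P3=M  mem[L0]=10
6. P0: load  L0  bus=[BusRd]  L0: P0=S P1=I P2=I P3=O  mem[L0]=10
7. P2: load  L0  bus=[BusRd]  L0: P0=S P1=I P2=S P3=O  mem[L0]=10
8. P2: store L2 := 60  bus=[BusRdX,Flush]  L2: P0=I P1=I P2=M P3=I  mem[L2]=94
9. P2: store L1 := 1  bus=[BusRdX]  L1: P0=I P1=I P2=M P3=I  mem[L1]=50
10. P1: load  L3  bus=[BusRd]  L3: P0=I P1=E P2=I P3=I  mem[L3]=90
11. P0: store L3 := 75  bus=[BusRdX]  L3: P0=M P1=I P2=I P3=I  mem[L3]=90
12. P2: store L0 := 90  bus=[BusUpgr,Flush]  L0: P0=I P1=I P2=M P3=I  mem[L0]=38
13. P0: load  L0  bus=[BusRd]  L0: P0=S P1=I P2=O P3=I  mem[L0]=38
14. P1: store L3 := 18  bus=[BusRdX,Flush]  L3: P0=I P1=M P2=I P3=I  mem[L3]=75
15. P3: load  L1  bus=[BusRd]  L1: P0=I P1=I P2=O P3=S  mem[L1]=50
16. P2: load  L3  bus=[BusRd]  L3: P0=I P1=O P2=S P3=I  mem[L3]=75
17. P1: load  L3  bus=[-]  L3: P0=I P1=O P2=S P3=I  mem[L3]=75
18. P2: load  L3  bus=[-]  L3: P0=I P1=O P2=S P3=I  mem[L3]=75
19. P1: load  L2  bus=[BusRd]  L2: P0=I P1=S P2=O P3=I  mem[L2]=94
20. P0: store L1 := 86  bus=[BusRdX,Flush]  L1: P0=M P1=I P2=I P3=I  mem[L1]=1
21. P2: load  L3  bus=[-]  L3: P0=I P1=O P2=S P3=I  mem[L3]=75
22. P0: load  L0  bus=[-]  L0: P0=S P1=I P2=O P3=I  mem[L0]=38
23. P0: store L0 := 94  bus=[BusUpgr,Flush]  L0: P0=M P1=I P2=I P3=I  mem[L0]=90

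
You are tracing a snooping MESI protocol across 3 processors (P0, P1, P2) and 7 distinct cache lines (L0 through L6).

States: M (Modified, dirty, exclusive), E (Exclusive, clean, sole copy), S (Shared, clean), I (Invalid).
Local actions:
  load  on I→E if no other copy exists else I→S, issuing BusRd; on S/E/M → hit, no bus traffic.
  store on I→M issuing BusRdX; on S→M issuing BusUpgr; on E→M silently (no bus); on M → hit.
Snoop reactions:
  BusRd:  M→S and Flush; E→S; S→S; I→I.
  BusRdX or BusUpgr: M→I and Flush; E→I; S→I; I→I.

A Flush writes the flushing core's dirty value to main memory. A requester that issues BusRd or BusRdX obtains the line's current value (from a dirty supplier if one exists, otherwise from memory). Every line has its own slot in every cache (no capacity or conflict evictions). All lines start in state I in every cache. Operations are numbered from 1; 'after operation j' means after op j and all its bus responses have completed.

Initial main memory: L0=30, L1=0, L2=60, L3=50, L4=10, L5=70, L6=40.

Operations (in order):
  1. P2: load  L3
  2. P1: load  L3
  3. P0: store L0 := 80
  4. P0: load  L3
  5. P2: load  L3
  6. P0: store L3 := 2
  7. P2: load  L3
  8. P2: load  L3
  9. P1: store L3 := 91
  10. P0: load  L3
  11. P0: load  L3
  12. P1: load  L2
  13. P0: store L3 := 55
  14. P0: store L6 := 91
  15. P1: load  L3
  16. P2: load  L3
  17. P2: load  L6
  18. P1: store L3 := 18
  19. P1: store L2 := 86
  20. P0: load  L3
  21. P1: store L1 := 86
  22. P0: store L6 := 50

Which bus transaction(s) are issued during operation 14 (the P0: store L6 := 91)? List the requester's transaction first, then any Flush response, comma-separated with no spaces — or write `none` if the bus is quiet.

bus = BusRdX

  op1 P2: load  L3 → I/I/E on L3; bus BusRd; mem=50
  op2 P1: load  L3 → I/S/S on L3; bus BusRd; mem=50
  op3 P0: store L0 := 80 → M/I/I on L0; bus BusRdX; mem=30
  op4 P0: load  L3 → S/S/S on L3; bus BusRd; mem=50
  op5 P2: load  L3 → S/S/S on L3; bus (none); mem=50
  op6 P0: store L3 := 2 → M/I/I on L3; bus BusUpgr; mem=50
  op7 P2: load  L3 → S/I/S on L3; bus BusRd Flush; mem=2
  op8 P2: load  L3 → S/I/S on L3; bus (none); mem=2
  op9 P1: store L3 := 91 → I/M/I on L3; bus BusRdX; mem=2
  op10 P0: load  L3 → S/S/I on L3; bus BusRd Flush; mem=91
  op11 P0: load  L3 → S/S/I on L3; bus (none); mem=91
  op12 P1: load  L2 → I/E/I on L2; bus BusRd; mem=60
  op13 P0: store L3 := 55 → M/I/I on L3; bus BusUpgr; mem=91
  op14 P0: store L6 := 91 → M/I/I on L6; bus BusRdX; mem=40
  op15 P1: load  L3 → S/S/I on L3; bus BusRd Flush; mem=55
  op16 P2: load  L3 → S/S/S on L3; bus BusRd; mem=55
  op17 P2: load  L6 → S/I/S on L6; bus BusRd Flush; mem=91
  op18 P1: store L3 := 18 → I/M/I on L3; bus BusUpgr; mem=55
  op19 P1: store L2 := 86 → I/M/I on L2; bus (none); mem=60
  op20 P0: load  L3 → S/S/I on L3; bus BusRd Flush; mem=18
  op21 P1: store L1 := 86 → I/M/I on L1; bus BusRdX; mem=0
  op22 P0: store L6 := 50 → M/I/I on L6; bus BusUpgr; mem=91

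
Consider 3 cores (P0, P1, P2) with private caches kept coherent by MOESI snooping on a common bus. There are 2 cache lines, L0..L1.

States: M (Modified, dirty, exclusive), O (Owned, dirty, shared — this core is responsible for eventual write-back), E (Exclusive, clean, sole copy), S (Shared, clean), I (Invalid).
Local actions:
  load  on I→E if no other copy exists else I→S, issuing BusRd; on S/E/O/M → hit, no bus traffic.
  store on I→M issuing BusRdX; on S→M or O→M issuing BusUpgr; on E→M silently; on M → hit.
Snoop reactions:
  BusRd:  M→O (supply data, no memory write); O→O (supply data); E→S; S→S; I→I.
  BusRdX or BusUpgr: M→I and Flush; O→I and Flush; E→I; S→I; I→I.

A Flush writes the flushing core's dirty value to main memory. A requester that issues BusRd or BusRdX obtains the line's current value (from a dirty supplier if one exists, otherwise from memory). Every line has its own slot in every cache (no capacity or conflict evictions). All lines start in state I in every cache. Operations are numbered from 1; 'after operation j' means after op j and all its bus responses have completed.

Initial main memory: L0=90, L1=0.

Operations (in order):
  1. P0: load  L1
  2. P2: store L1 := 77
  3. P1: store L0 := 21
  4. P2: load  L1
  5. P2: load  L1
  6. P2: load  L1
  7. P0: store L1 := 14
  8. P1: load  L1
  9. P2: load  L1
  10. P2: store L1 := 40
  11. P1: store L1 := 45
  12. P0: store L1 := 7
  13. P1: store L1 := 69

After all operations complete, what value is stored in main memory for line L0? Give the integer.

memory[L0] = 90

1. P0: load  L1  bus=[BusRd]  L1: P0=E P1=I P2=I  mem[L1]=0
2. P2: store L1 := 77  bus=[BusRdX]  L1: P0=I P1=I P2=M  mem[L1]=0
3. P1: store L0 := 21  bus=[BusRdX]  L0: P0=I P1=M P2=I  mem[L0]=90
4. P2: load  L1  bus=[-]  L1: P0=I P1=I P2=M  mem[L1]=0
5. P2: load  L1  bus=[-]  L1: P0=I P1=I P2=M  mem[L1]=0
6. P2: load  L1  bus=[-]  L1: P0=I P1=I P2=M  mem[L1]=0
7. P0: store L1 := 14  bus=[BusRdX,Flush]  L1: P0=M P1=I P2=I  mem[L1]=77
8. P1: load  L1  bus=[BusRd]  L1: P0=O P1=S P2=I  mem[L1]=77
9. P2: load  L1  bus=[BusRd]  L1: P0=O P1=S P2=S  mem[L1]=77
10. P2: store L1 := 40  bus=[BusUpgr,Flush]  L1: P0=I P1=I P2=M  mem[L1]=14
11. P1: store L1 := 45  bus=[BusRdX,Flush]  L1: P0=I P1=M P2=I  mem[L1]=40
12. P0: store L1 := 7  bus=[BusRdX,Flush]  L1: P0=M P1=I P2=I  mem[L1]=45
13. P1: store L1 := 69  bus=[BusRdX,Flush]  L1: P0=I P1=M P2=I  mem[L1]=7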